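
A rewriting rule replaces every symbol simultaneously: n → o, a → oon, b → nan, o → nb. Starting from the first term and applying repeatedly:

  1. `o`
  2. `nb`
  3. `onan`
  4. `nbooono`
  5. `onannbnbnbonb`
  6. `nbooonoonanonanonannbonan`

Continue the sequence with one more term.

Rewriting the 25 symbols of nbooonoonanonanonannbonan one by one yields o nan nb nb nb o nb nb o oon o nb o oon o nb o oon o o nan nb o oon o; concatenated:

onannbnbnbonbnbooononbooononbooonoonannbooono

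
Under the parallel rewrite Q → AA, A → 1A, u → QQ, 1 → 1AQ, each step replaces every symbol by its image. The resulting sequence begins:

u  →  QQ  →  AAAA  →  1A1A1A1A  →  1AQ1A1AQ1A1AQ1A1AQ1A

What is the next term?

φ(1AQ1A1AQ1A1AQ1A1AQ1A) expands symbol-by-symbol to 1AQ 1A AA 1AQ 1A 1AQ 1A AA 1AQ 1A 1AQ 1A AA 1AQ 1A 1AQ 1A AA 1AQ 1A; joining the 20 pieces gives the next term.

1AQ1AAA1AQ1A1AQ1AAA1AQ1A1AQ1AAA1AQ1A1AQ1AAA1AQ1A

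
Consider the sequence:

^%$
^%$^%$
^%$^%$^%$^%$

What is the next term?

Each string is two copies of the previous one concatenated.
Doubling ^%$^%$^%$^%$:

^%$^%$^%$^%$^%$^%$^%$^%$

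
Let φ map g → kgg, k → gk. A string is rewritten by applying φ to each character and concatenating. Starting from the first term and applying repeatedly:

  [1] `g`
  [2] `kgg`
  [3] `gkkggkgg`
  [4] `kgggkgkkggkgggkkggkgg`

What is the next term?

Applying the rule to each of the 21 symbols of kgggkgkkggkgggkkggkgg gives the pieces gk kgg kgg kgg gk kgg gk gk kgg kgg gk kgg kgg kgg gk gk kgg kgg gk kgg kgg, which concatenate to the answer.

gkkggkggkgggkkgggkgkkggkgggkkggkggkgggkgkkggkgggkkggkgg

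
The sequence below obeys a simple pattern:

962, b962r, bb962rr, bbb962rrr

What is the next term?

s(k+1) = b·s(k)·r, so each term gains b as a prefix and r as a suffix.
One more step from bbb962rrr gives the answer.

bbbb962rrrr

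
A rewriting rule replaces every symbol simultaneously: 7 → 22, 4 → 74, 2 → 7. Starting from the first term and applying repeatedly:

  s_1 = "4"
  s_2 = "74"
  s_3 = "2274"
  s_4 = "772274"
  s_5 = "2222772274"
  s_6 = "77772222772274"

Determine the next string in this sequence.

Applying the rule to each of the 14 symbols of 77772222772274 gives the pieces 22 22 22 22 7 7 7 7 22 22 7 7 22 74, which concatenate to the answer.

2222222277772222772274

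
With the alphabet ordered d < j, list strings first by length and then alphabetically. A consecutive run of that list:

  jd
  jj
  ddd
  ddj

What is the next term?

djd

Treat ddj as a base-2 numeral over the given alphabet and add one, carrying through any trailing j's.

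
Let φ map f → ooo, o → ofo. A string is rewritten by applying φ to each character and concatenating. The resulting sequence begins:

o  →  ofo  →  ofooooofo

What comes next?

ofooooofoofoofoofoofooooofo

Rewriting each symbol of ofooooofo: o→ofo, f→ooo, o→ofo, o→ofo, o→ofo, o→ofo, o→ofo, f→ooo, o→ofo, which concatenates to ofo ooo ofo ofo ofo ofo ofo ooo ofo.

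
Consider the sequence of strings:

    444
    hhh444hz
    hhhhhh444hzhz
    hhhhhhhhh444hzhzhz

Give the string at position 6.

Each term wraps the previous one in hhh on the left and hz on the right.
From hhhhhhhhh444hzhzhz, 2 further steps: hhhhhhhhh444hzhzhz → hhhhhhhhhhhh444hzhzhzhz → (answer).

hhhhhhhhhhhhhhh444hzhzhzhzhz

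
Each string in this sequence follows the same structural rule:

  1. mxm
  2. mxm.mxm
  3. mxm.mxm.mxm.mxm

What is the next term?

Each string is two copies of the previous one joined by '.'.
So the next term is two copies of mxm.mxm.mxm.mxm with '.' between the halves.

mxm.mxm.mxm.mxm.mxm.mxm.mxm.mxm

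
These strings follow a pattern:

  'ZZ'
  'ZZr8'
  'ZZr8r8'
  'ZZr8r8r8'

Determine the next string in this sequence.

ZZr8r8r8r8

Every step adds r8 to the end: s(k+1) = s(k)·r8.
So the next term is ZZr8r8r8·r8.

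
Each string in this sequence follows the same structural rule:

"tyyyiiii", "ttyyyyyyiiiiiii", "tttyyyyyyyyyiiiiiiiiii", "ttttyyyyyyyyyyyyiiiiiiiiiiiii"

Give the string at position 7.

Term n consists of n t's, followed by 3n y's, followed by 3n+1 i's (n = 1, 2, …).
At n = 7 the blocks have lengths 7, 21, 22.

tttttttyyyyyyyyyyyyyyyyyyyyyiiiiiiiiiiiiiiiiiiiiii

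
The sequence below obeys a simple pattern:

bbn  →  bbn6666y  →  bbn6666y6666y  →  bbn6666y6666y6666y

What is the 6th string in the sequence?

The strings grow by a fixed suffix 6666y each time.
From bbn6666y6666y6666y, 2 further steps: bbn6666y6666y6666y → bbn6666y6666y6666y6666y → (answer).

bbn6666y6666y6666y6666y6666y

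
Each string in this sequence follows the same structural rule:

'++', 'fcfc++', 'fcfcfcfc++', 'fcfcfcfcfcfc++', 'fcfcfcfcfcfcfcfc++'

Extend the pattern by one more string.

Every step adds fcfc at the front: s(k+1) = fcfc·s(k).
Applying this once more to fcfcfcfcfcfcfcfc++:

fcfcfcfcfcfcfcfcfcfc++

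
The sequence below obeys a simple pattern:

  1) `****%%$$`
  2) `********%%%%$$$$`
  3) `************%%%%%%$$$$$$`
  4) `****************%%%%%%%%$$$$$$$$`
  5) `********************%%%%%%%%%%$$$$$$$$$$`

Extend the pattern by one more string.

************************%%%%%%%%%%%%$$$$$$$$$$$$

The n-th term is 4n *'s then 2n %'s then 2n $'s (n = 1, 2, …).
For the next term, n = 6, so the run lengths are 24, 12, 12.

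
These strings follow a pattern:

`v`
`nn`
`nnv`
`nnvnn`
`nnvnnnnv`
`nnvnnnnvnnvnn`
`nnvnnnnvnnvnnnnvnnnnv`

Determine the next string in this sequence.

nnvnnnnvnnvnnnnvnnnnvnnvnnnnvnnvnn

From term 3 onward, concatenate the last term with the second-to-last: nn·v = nnv, nnv·nn = nnvnn, …
So term 8 is nnvnnnnvnnvnnnnvnnnnv·nnvnnnnvnnvnn.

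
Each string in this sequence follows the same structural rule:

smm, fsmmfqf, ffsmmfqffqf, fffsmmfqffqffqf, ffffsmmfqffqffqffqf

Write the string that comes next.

Each term wraps the previous one in f on the left and fqf on the right.
One more step from ffffsmmfqffqffqffqf gives the answer.

fffffsmmfqffqffqffqffqf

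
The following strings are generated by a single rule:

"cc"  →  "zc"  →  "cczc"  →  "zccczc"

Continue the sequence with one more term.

cczczccczc

Each term (from the third on) is the two preceding terms concatenated in order: term 3 = cc·zc = cczc.
Continuing: cczc · zccczc gives term 5.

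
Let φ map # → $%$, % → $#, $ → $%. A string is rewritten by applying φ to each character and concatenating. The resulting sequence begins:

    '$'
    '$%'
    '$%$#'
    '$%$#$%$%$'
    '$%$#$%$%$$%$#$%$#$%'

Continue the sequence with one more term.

$%$#$%$%$$%$#$%$#$%$%$#$%$%$$%$#$%$%$$%$#

Applying the rule to each of the 19 symbols of $%$#$%$%$$%$#$%$#$% gives the pieces $% $# $% $%$ $% $# $% $# $% $% $# $% $%$ $% $# $% $%$ $% $#, which concatenate to the answer.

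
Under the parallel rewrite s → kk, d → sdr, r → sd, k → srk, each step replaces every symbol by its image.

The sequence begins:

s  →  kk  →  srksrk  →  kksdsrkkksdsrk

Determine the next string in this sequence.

srksrkkksdrkksdsrksrksrkkksdrkksdsrk

Applying the rule to each of the 14 symbols of kksdsrkkksdsrk gives the pieces srk srk kk sdr kk sd srk srk srk kk sdr kk sd srk, which concatenate to the answer.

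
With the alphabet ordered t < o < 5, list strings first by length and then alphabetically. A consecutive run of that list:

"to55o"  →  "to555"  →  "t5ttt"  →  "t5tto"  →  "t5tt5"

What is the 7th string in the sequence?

t5too

Advancing 2 positions from t5tt5 through t5tt5 → t5tot reaches term 7.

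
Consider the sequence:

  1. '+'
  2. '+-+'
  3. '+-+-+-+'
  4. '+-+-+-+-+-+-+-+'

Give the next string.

s(k+1) = s(k)·-·s(k) — each term doubles the last with '-' between the halves.
So the next term is two copies of +-+-+-+-+-+-+-+ with '-' between the halves.

+-+-+-+-+-+-+-+-+-+-+-+-+-+-+-+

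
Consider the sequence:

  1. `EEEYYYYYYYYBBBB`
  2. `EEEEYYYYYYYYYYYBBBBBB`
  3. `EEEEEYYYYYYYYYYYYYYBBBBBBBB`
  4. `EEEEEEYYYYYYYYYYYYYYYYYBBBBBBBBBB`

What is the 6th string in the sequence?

Reading off run lengths: E runs 3, 4, 5, 6; Y runs 8, 11, 14, 17; B runs 4, 6, 8, 10 — each is linear in n, where the shown terms are n = 3, 4, 5, 6.
At n = 8 the blocks have lengths 8, 23, 14.

EEEEEEEEYYYYYYYYYYYYYYYYYYYYYYYBBBBBBBBBBBBBB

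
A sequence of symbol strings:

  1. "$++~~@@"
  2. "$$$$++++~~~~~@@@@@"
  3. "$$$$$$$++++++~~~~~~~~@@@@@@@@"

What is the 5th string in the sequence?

The n-th term is 3n-2 $'s then 2n +'s then 3n-1 ~'s then 3n-1 @'s (n = 1, 2, …).
Setting n = 5 gives 13, 10, 14, 14 characters in each block.

$$$$$$$$$$$$$++++++++++~~~~~~~~~~~~~~@@@@@@@@@@@@@@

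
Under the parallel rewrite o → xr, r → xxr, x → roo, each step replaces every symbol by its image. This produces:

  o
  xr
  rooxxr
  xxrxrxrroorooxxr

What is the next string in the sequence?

roorooxxrrooxxrrooxxrxxrxrxrxxrxrxrroorooxxr

Replace each of the 16 characters of xxrxrxrroorooxxr in place — roo roo xxr roo xxr roo xxr xxr xr xr xxr xr xr roo roo xxr — and concatenate.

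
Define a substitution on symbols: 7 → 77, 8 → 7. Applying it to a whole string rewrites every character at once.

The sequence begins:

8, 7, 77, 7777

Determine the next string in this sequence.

Rewriting each symbol of 7777: 7→77, 7→77, 7→77, 7→77, which concatenates to 77 77 77 77.

77777777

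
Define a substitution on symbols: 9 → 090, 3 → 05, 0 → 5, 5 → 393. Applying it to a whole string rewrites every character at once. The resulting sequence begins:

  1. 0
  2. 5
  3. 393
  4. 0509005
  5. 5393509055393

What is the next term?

Rewriting the 13 symbols of 5393509055393 one by one yields 393 05 090 05 393 5 090 5 393 393 05 090 05; concatenated:

3930509005393509053933930509005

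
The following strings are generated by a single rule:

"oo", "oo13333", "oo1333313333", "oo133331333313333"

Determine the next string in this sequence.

The strings grow by a fixed suffix 13333 each time.
So the next term is oo133331333313333·13333.

oo13333133331333313333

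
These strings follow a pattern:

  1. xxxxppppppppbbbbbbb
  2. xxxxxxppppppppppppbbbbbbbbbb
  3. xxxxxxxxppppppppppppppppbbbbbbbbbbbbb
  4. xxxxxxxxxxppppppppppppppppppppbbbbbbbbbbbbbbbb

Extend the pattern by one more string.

The n-th term is 2n x's then 4n p's then 3n+1 b's, where the shown terms are n = 2, 3, 4, 5.
At n = 6 the blocks have lengths 12, 24, 19.

xxxxxxxxxxxxppppppppppppppppppppppppbbbbbbbbbbbbbbbbbbb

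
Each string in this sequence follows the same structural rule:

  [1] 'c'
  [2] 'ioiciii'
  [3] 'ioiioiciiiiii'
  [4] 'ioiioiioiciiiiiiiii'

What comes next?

Every step adds ioi to the front and iii to the end of the previous string.
Applying this once more to ioiioiioiciiiiiiiii:

ioiioiioiioiciiiiiiiiiiii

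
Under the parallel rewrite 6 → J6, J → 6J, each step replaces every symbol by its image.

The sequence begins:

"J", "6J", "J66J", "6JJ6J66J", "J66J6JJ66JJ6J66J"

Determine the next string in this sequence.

Applying the rule to each of the 16 symbols of J66J6JJ66JJ6J66J gives the pieces 6J J6 J6 6J J6 6J 6J J6 J6 6J 6J J6 6J J6 J6 6J, which concatenate to the answer.

6JJ6J66JJ66J6JJ6J66J6JJ66JJ6J66J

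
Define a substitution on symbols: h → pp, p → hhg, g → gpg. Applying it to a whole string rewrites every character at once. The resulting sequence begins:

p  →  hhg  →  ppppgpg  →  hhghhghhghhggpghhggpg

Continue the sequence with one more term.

Rewriting the 21 symbols of hhghhghhghhggpghhggpg one by one yields pp pp gpg pp pp gpg pp pp gpg pp pp gpg gpg hhg gpg pp pp gpg gpg hhg gpg; concatenated:

ppppgpgppppgpgppppgpgppppgpggpghhggpgppppgpggpghhggpg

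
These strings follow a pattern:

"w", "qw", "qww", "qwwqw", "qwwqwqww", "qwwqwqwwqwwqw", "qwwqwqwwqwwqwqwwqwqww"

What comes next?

qwwqwqwwqwwqwqwwqwqwwqwwqwqwwqwwqw

This is a Fibonacci-style word recurrence s(k) = s(k−1)·s(k−2): e.g. qw·w = qww.
Continuing: qwwqwqwwqwwqwqwwqwqww · qwwqwqwwqwwqw gives term 8.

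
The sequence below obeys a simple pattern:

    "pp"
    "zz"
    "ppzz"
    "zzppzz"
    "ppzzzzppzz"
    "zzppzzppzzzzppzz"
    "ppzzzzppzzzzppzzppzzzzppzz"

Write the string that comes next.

Each term (from the third on) is the two preceding terms concatenated in order: term 3 = pp·zz = ppzz.
The next term joins zzppzzppzzzzppzz and ppzzzzppzzzzppzzppzzzzppzz.

zzppzzppzzzzppzzppzzzzppzzzzppzzppzzzzppzz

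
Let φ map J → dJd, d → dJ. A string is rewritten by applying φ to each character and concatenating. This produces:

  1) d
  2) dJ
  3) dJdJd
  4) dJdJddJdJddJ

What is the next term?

dJdJddJdJddJdJdJddJdJddJdJdJd

Rewriting each symbol of dJdJddJdJddJ: d→dJ, J→dJd, d→dJ, J→dJd, d→dJ, d→dJ, J→dJd, d→dJ, J→dJd, d→dJ, d→dJ, J→dJd, which concatenates to dJ dJd dJ dJd dJ dJ dJd dJ dJd dJ dJ dJd.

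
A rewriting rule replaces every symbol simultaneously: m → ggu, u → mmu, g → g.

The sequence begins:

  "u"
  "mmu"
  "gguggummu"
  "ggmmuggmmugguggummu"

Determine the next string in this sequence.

gggguggummugggguggummuggmmuggmmugguggummu

φ(ggmmuggmmugguggummu) expands symbol-by-symbol to g g ggu ggu mmu g g ggu ggu mmu g g mmu g g mmu ggu ggu mmu; joining the 19 pieces gives the next term.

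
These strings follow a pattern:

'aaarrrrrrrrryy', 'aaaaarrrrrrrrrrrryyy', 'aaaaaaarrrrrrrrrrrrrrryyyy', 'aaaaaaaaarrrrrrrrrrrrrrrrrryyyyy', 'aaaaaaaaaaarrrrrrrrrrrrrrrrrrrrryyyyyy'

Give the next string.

The n-th term is 2n-1 a's then 3n+3 r's then n y's, where the shown terms are n = 2, 3, 4, 5, 6.
Setting n = 7 gives 13, 24, 7 characters in each block.

aaaaaaaaaaaaarrrrrrrrrrrrrrrrrrrrrrrryyyyyyy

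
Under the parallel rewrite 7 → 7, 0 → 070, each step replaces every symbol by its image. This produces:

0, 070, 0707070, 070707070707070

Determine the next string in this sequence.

Rewriting the 15 symbols of 070707070707070 one by one yields 070 7 070 7 070 7 070 7 070 7 070 7 070 7 070; concatenated:

0707070707070707070707070707070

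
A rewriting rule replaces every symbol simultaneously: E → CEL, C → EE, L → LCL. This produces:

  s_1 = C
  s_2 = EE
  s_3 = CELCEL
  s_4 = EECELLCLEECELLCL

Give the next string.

φ(EECELLCLEECELLCL) expands symbol-by-symbol to CEL CEL EE CEL LCL LCL EE LCL CEL CEL EE CEL LCL LCL EE LCL; joining the 16 pieces gives the next term.

CELCELEECELLCLLCLEELCLCELCELEECELLCLLCLEELCL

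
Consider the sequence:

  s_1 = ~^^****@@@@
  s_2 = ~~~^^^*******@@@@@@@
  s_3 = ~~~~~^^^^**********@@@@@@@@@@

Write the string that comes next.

Reading off run lengths: ~ runs 1, 3, 5; ^ runs 2, 3, 4; * runs 4, 7, 10; @ runs 4, 7, 10 — each is linear in n (n = 1, 2, …).
At n = 4 the blocks have lengths 7, 5, 13, 13.

~~~~~~~^^^^^*************@@@@@@@@@@@@@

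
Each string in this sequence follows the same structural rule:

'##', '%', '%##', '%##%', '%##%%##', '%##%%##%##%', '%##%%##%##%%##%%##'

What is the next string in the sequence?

%##%%##%##%%##%%##%##%%##%##%

This is a Fibonacci-style word recurrence s(k) = s(k−1)·s(k−2): e.g. %·## = %##.
The next term joins %##%%##%##%%##%%## and %##%%##%##%.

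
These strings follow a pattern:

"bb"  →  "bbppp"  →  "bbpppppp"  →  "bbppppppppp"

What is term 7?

Every step adds ppp to the end: s(k+1) = s(k)·ppp.
From bbppppppppp, 3 further steps: bbppppppppp → bbpppppppppppp → bbppppppppppppppp → (answer).

bbpppppppppppppppppp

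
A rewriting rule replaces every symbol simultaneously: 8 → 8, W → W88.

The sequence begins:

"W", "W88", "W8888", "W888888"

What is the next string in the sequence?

Rewriting each symbol of W888888: W→W88, 8→8, 8→8, 8→8, 8→8, 8→8, 8→8, which concatenates to W88 8 8 8 8 8 8.

W88888888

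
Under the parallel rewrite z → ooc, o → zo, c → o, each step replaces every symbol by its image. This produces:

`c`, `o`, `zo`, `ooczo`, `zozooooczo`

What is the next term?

ooczoooczozozozooooczo

Rewriting each symbol of zozooooczo: z→ooc, o→zo, z→ooc, o→zo, o→zo, o→zo, o→zo, c→o, z→ooc, o→zo, which concatenates to ooc zo ooc zo zo zo zo o ooc zo.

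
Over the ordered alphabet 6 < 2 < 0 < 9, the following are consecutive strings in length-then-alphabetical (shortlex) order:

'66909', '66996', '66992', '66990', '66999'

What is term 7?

62662

Advancing 2 positions from 66999 through 66999 → 62666 reaches term 7.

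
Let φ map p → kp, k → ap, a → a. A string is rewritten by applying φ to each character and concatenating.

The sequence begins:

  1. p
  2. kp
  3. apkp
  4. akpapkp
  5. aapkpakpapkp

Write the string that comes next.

aakpapkpaapkpakpapkp

Expanding aapkpakpapkp: a→a, a→a, p→kp, k→ap, p→kp, a→a, k→ap, p→kp, a→a, p→kp, k→ap, p→kp. Concatenated: a a kp ap kp a ap kp a kp ap kp.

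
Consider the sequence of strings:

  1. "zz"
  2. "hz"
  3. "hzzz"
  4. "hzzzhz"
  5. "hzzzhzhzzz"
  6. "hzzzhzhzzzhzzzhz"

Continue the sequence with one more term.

Each term (from the third on) is the previous term followed by the one before it: term 3 = hz·zz = hzzz.
The next term joins hzzzhzhzzzhzzzhz and hzzzhzhzzz.

hzzzhzhzzzhzzzhzhzzzhzhzzz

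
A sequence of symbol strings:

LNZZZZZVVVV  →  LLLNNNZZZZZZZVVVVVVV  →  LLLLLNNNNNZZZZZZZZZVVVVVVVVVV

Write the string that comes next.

Each string has the form L^{2n-1} N^{2n-1} Z^{2n+3} V^{3n+1} (n = 1, 2, …).
For the next term, n = 4, so the run lengths are 7, 7, 11, 13.

LLLLLLLNNNNNNNZZZZZZZZZZZVVVVVVVVVVVVV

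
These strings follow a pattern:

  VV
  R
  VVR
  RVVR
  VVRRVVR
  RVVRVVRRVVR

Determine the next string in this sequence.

VVRRVVRRVVRVVRRVVR

This is a Fibonacci-style word recurrence s(k) = s(k−2)·s(k−1): e.g. VV·R = VVR.
So term 7 is VVRRVVR·RVVRVVRRVVR.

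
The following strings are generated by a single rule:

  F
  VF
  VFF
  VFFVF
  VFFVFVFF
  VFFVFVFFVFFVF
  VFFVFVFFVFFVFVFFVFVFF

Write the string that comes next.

From term 3 onward, concatenate the last term with the second-to-last: VF·F = VFF, VFF·VF = VFFVF, …
Continuing: VFFVFVFFVFFVFVFFVFVFF · VFFVFVFFVFFVF gives term 8.

VFFVFVFFVFFVFVFFVFVFFVFFVFVFFVFFVF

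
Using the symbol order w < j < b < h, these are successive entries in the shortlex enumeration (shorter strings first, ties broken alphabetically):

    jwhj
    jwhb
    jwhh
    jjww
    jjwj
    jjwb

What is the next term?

jjwh

Find the rightmost character of jjwb below h, bump it to the next letter, and reset everything to its right to w.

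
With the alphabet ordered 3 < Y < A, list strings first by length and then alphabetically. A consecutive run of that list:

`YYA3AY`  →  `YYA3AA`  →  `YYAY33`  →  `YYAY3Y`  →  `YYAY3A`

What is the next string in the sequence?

Find the rightmost character of YYAY3A below A, bump it to the next letter, and reset everything to its right to 3.

YYAYY3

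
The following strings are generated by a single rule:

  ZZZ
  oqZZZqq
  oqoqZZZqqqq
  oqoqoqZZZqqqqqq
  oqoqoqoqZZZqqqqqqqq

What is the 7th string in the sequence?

Every step adds oq to the front and qq to the end of the previous string.
From oqoqoqoqZZZqqqqqqqq, 2 further steps: oqoqoqoqZZZqqqqqqqq → oqoqoqoqoqZZZqqqqqqqqqq → (answer).

oqoqoqoqoqoqZZZqqqqqqqqqqqq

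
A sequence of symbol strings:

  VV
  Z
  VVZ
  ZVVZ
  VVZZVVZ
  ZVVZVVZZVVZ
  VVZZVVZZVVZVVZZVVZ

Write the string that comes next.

ZVVZVVZZVVZVVZZVVZZVVZVVZZVVZ

Each term (from the third on) is the two preceding terms concatenated in order: term 3 = VV·Z = VVZ.
Continuing: ZVVZVVZZVVZ · VVZZVVZZVVZVVZZVVZ gives term 8.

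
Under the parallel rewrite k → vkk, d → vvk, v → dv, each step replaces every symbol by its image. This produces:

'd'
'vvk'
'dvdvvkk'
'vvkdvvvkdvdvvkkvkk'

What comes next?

dvdvvkkvvkdvdvdvvkkvvkdvvvkdvdvvkkvkkdvvkkvkk

Applying the rule to each of the 18 symbols of vvkdvvvkdvdvvkkvkk gives the pieces dv dv vkk vvk dv dv dv vkk vvk dv vvk dv dv vkk vkk dv vkk vkk, which concatenate to the answer.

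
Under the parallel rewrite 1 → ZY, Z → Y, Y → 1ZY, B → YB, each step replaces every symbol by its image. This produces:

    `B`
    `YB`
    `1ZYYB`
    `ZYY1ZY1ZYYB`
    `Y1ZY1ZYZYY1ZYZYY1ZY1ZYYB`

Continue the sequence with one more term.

1ZYZYY1ZYZYY1ZYY1ZY1ZYZYY1ZYY1ZY1ZYZYY1ZYZYY1ZY1ZYYB

Applying the rule to each of the 24 symbols of Y1ZY1ZYZYY1ZYZYY1ZY1ZYYB gives the pieces 1ZY ZY Y 1ZY ZY Y 1ZY Y 1ZY 1ZY ZY Y 1ZY Y 1ZY 1ZY ZY Y 1ZY ZY Y 1ZY 1ZY YB, which concatenate to the answer.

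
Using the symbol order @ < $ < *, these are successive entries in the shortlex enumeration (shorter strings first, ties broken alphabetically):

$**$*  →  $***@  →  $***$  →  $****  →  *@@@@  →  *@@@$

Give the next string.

*@@@*

Treat *@@@$ as a base-3 numeral over the given alphabet and add one, carrying through any trailing *'s.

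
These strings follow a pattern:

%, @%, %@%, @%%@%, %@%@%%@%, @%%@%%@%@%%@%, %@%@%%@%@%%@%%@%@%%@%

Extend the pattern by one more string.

@%%@%%@%@%%@%%@%@%%@%@%%@%%@%@%%@%

From term 3 onward, concatenate the second-to-last term with the last: %·@% = %@%, @%·%@% = @%%@%, …
Continuing: @%%@%%@%@%%@% · %@%@%%@%@%%@%%@%@%%@% gives term 8.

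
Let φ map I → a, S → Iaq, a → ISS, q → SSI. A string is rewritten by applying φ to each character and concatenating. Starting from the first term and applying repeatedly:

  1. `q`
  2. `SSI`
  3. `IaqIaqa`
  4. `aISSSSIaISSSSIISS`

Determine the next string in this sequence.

φ(aISSSSIaISSSSIISS) expands symbol-by-symbol to ISS a Iaq Iaq Iaq Iaq a ISS a Iaq Iaq Iaq Iaq a a Iaq Iaq; joining the 17 pieces gives the next term.

ISSaIaqIaqIaqIaqaISSaIaqIaqIaqIaqaaIaqIaq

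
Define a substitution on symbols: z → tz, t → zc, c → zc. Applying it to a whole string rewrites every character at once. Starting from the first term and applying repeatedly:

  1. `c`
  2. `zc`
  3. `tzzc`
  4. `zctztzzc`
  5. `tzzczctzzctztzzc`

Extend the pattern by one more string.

φ(tzzczctzzctztzzc) expands symbol-by-symbol to zc tz tz zc tz zc zc tz tz zc zc tz zc tz tz zc; joining the 16 pieces gives the next term.

zctztzzctzzczctztzzczctzzctztzzc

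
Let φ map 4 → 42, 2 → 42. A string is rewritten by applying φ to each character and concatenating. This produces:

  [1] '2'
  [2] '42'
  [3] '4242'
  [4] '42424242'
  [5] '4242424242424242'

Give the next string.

Replace each of the 16 characters of 4242424242424242 in place — 42 42 42 42 42 42 42 42 42 42 42 42 42 42 42 42 — and concatenate.

42424242424242424242424242424242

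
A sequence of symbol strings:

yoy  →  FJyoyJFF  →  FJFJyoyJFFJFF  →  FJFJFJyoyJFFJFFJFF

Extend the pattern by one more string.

FJFJFJFJyoyJFFJFFJFFJFF

Each term wraps the previous one in FJ on the left and JFF on the right.
One more step from FJFJFJyoyJFFJFFJFF gives the answer.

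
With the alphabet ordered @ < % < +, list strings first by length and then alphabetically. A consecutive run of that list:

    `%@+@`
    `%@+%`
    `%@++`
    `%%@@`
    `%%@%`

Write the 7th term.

%%%@

Continuing the enumeration 2 steps past %%@%: %%@% → %%@+ → (answer).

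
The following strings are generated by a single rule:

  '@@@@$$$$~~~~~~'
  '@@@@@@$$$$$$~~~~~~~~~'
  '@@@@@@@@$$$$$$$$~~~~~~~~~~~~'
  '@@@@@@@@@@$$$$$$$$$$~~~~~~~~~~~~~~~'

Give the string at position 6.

Reading off run lengths: @ runs 4, 6, 8, 10; $ runs 4, 6, 8, 10; ~ runs 6, 9, 12, 15 — each is linear in n, where the shown terms are n = 2, 3, 4, 5.
For term 6, n = 7, so the run lengths are 14, 14, 21.

@@@@@@@@@@@@@@$$$$$$$$$$$$$$~~~~~~~~~~~~~~~~~~~~~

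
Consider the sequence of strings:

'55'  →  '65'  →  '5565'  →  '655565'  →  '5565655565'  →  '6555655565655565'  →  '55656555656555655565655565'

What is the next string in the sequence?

655565556565556555656555656555655565655565

From term 3 onward, concatenate the second-to-last term with the last: 55·65 = 5565, 65·5565 = 655565, …
The next term joins 6555655565655565 and 55656555656555655565655565.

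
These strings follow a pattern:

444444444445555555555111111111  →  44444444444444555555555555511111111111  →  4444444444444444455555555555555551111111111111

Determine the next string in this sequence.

Reading off run lengths: 4 runs 11, 14, 17; 5 runs 10, 13, 16; 1 runs 9, 11, 13 — each is linear in n, where the shown terms are n = 3, 4, 5.
Setting n = 6 gives 20, 19, 15 characters in each block.

444444444444444444445555555555555555555111111111111111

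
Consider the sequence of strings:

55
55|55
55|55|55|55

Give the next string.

Every step duplicates the string with '|' between the halves.
One more doubling of 55|55|55|55 gives the answer.

55|55|55|55|55|55|55|55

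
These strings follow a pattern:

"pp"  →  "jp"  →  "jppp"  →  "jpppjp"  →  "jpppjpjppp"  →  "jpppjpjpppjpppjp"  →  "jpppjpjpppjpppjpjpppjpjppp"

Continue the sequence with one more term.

From term 3 onward, concatenate the last term with the second-to-last: jp·pp = jppp, jppp·jp = jpppjp, …
So term 8 is jpppjpjpppjpppjpjpppjpjppp·jpppjpjpppjpppjp.

jpppjpjpppjpppjpjpppjpjpppjpppjpjpppjpppjp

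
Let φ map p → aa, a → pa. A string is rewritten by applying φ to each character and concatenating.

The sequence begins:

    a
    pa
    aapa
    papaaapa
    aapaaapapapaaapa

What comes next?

papaaapapapaaapaaapaaapapapaaapa

Applying the rule to each of the 16 symbols of aapaaapapapaaapa gives the pieces pa pa aa pa pa pa aa pa aa pa aa pa pa pa aa pa, which concatenate to the answer.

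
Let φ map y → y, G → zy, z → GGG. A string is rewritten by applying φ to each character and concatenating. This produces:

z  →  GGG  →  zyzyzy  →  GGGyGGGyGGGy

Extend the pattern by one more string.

Rewriting each symbol of GGGyGGGyGGGy: G→zy, G→zy, G→zy, y→y, G→zy, G→zy, G→zy, y→y, G→zy, G→zy, G→zy, y→y, which concatenates to zy zy zy y zy zy zy y zy zy zy y.

zyzyzyyzyzyzyyzyzyzyy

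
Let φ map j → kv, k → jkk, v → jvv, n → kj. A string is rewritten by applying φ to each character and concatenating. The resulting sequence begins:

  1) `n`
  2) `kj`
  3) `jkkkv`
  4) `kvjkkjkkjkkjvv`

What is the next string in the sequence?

jkkjvvkvjkkjkkkvjkkjkkkvjkkjkkkvjvvjvv

Replace each of the 14 characters of kvjkkjkkjkkjvv in place — jkk jvv kv jkk jkk kv jkk jkk kv jkk jkk kv jvv jvv — and concatenate.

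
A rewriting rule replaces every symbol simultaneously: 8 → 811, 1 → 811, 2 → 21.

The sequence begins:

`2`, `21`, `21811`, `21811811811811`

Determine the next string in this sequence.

21811811811811811811811811811811811811811

Replace each of the 14 characters of 21811811811811 in place — 21 811 811 811 811 811 811 811 811 811 811 811 811 811 — and concatenate.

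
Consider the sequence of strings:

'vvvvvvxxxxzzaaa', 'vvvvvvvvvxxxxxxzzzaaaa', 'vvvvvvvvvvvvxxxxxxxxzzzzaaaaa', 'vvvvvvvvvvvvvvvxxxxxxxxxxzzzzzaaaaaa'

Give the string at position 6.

vvvvvvvvvvvvvvvvvvvvvxxxxxxxxxxxxxxzzzzzzzaaaaaaaa

Each string has the form v^{3n+3} x^{2n+2} z^{n+1} a^{n+2} (n = 1, 2, …).
Setting n = 6 gives 21, 14, 7, 8 characters in each block.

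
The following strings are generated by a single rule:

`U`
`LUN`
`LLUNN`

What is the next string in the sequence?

Every step adds L to the front and N to the end of the previous string.
Applying this once more to LLUNN:

LLLUNNN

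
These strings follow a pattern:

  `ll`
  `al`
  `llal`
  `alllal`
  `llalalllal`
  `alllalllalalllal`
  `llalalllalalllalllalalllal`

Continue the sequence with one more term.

This is a Fibonacci-style word recurrence s(k) = s(k−2)·s(k−1): e.g. ll·al = llal.
The next term joins alllalllalalllal and llalalllalalllalllalalllal.

alllalllalalllalllalalllalalllalllalalllal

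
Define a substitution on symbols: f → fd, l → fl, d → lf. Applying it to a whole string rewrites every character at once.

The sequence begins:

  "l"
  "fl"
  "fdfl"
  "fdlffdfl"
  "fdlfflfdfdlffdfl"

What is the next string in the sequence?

Rewriting the 16 symbols of fdlfflfdfdlffdfl one by one yields fd lf fl fd fd fl fd lf fd lf fl fd fd lf fd fl; concatenated:

fdlfflfdfdflfdlffdlfflfdfdlffdfl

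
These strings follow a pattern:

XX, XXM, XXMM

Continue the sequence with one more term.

Every step adds M to the end: s(k+1) = s(k)·M.
So the next term is XXMM·M.

XXMMM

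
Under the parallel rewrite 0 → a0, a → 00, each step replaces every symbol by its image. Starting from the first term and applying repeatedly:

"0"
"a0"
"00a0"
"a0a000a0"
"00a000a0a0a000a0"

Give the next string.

a0a000a0a0a000a000a000a0a0a000a0

φ(00a000a0a0a000a0) expands symbol-by-symbol to a0 a0 00 a0 a0 a0 00 a0 00 a0 00 a0 a0 a0 00 a0; joining the 16 pieces gives the next term.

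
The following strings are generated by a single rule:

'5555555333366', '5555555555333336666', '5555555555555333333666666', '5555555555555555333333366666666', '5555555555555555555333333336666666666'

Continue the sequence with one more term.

5555555555555555555555333333333666666666666

Reading off run lengths: 5 runs 7, 10, 13, 16, 19; 3 runs 4, 5, 6, 7, 8; 6 runs 2, 4, 6, 8, 10 — each is linear in n, where the shown terms are n = 2, 3, 4, 5, 6.
Setting n = 7 gives 22, 9, 12 characters in each block.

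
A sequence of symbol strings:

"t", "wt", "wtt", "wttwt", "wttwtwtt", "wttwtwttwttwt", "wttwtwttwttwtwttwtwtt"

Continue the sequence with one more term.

wttwtwttwttwtwttwtwttwttwtwttwttwt

From term 3 onward, concatenate the last term with the second-to-last: wt·t = wtt, wtt·wt = wttwt, …
So term 8 is wttwtwttwttwtwttwtwtt·wttwtwttwttwt.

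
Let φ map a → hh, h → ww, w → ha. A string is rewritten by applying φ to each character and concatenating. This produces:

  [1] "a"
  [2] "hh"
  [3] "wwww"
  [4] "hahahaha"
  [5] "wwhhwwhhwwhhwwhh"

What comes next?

φ(wwhhwwhhwwhhwwhh) expands symbol-by-symbol to ha ha ww ww ha ha ww ww ha ha ww ww ha ha ww ww; joining the 16 pieces gives the next term.

hahawwwwhahawwwwhahawwwwhahawwww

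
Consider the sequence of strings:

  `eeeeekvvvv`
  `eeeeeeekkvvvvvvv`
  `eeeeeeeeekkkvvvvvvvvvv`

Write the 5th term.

eeeeeeeeeeeeekkkkkvvvvvvvvvvvvvvvv

Term n consists of 2n+3 e's, followed by n k's, followed by 3n+1 v's (n = 1, 2, …).
At n = 5 the blocks have lengths 13, 5, 16.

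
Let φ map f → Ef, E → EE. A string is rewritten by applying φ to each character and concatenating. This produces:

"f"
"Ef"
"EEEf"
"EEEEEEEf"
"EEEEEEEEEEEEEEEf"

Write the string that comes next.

Replace each of the 16 characters of EEEEEEEEEEEEEEEf in place — EE EE EE EE EE EE EE EE EE EE EE EE EE EE EE Ef — and concatenate.

EEEEEEEEEEEEEEEEEEEEEEEEEEEEEEEf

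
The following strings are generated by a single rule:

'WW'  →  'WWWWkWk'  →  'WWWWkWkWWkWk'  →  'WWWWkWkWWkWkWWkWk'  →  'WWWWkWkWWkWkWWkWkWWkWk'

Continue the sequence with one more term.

Each term is the previous one with WWkWk appended.
One more step from WWWWkWkWWkWkWWkWkWWkWk gives the answer.

WWWWkWkWWkWkWWkWkWWkWkWWkWk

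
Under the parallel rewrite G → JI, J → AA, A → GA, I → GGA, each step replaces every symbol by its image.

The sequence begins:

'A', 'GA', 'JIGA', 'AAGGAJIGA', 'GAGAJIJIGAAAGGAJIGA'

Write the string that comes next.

JIGAJIGAAAGGAAAGGAJIGAGAGAJIJIGAAAGGAJIGA

φ(GAGAJIJIGAAAGGAJIGA) expands symbol-by-symbol to JI GA JI GA AA GGA AA GGA JI GA GA GA JI JI GA AA GGA JI GA; joining the 19 pieces gives the next term.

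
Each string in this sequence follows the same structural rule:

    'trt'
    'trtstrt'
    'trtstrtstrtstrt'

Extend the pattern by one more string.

trtstrtstrtstrtstrtstrtstrtstrt

s(k+1) = s(k)·s·s(k) — each term doubles the last with 's' between the halves.
One more doubling of trtstrtstrtstrt gives the answer.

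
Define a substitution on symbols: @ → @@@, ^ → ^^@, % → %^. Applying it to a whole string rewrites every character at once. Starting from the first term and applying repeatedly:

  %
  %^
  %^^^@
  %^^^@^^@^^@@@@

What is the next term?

Rewriting the 14 symbols of %^^^@^^@^^@@@@ one by one yields %^ ^^@ ^^@ ^^@ @@@ ^^@ ^^@ @@@ ^^@ ^^@ @@@ @@@ @@@ @@@; concatenated:

%^^^@^^@^^@@@@^^@^^@@@@^^@^^@@@@@@@@@@@@@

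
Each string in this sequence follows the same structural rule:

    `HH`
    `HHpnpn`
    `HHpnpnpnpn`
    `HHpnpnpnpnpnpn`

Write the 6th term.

Every step adds pnpn to the end: s(k+1) = s(k)·pnpn.
From HHpnpnpnpnpnpn, 2 further steps: HHpnpnpnpnpnpn → HHpnpnpnpnpnpnpnpn → (answer).

HHpnpnpnpnpnpnpnpnpnpn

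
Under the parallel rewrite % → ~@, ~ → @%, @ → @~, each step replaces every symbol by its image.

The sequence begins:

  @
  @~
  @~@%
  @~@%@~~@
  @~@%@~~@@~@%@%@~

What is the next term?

@~@%@~~@@~@%@%@~@~@%@~~@@~~@@~@%

Replace each of the 16 characters of @~@%@~~@@~@%@%@~ in place — @~ @% @~ ~@ @~ @% @% @~ @~ @% @~ ~@ @~ ~@ @~ @% — and concatenate.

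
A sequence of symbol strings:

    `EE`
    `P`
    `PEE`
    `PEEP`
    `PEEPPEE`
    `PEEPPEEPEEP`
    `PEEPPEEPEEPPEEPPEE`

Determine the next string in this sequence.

This is a Fibonacci-style word recurrence s(k) = s(k−1)·s(k−2): e.g. P·EE = PEE.
The next term joins PEEPPEEPEEPPEEPPEE and PEEPPEEPEEP.

PEEPPEEPEEPPEEPPEEPEEPPEEPEEP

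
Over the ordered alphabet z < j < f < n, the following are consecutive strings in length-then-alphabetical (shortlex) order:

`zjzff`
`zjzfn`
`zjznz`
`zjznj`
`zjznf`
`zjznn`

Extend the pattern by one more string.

zjjzz

Find the rightmost character of zjznn below n, bump it to the next letter, and reset everything to its right to z.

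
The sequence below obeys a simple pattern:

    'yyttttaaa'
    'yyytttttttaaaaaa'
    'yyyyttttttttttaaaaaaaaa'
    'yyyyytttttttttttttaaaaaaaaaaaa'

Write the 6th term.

Each string has the form y^{n+1} t^{3n+1} a^{3n} (n = 1, 2, …).
At n = 6 the blocks have lengths 7, 19, 18.

yyyyyyytttttttttttttttttttaaaaaaaaaaaaaaaaaa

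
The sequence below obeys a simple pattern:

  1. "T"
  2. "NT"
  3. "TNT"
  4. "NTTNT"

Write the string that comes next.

From term 3 onward, concatenate the second-to-last term with the last: T·NT = TNT, NT·TNT = NTTNT, …
So term 5 is TNT·NTTNT.

TNTNTTNT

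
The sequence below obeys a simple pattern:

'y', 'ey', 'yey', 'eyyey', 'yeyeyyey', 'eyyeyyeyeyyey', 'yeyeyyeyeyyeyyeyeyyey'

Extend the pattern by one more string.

eyyeyyeyeyyeyyeyeyyeyeyyeyyeyeyyey

From term 3 onward, concatenate the second-to-last term with the last: y·ey = yey, ey·yey = eyyey, …
Continuing: eyyeyyeyeyyey · yeyeyyeyeyyeyyeyeyyey gives term 8.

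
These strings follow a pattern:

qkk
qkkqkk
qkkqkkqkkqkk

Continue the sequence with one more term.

qkkqkkqkkqkkqkkqkkqkkqkk

s(k+1) = s(k)·s(k) — each term doubles the last.
One more doubling of qkkqkkqkkqkk gives the answer.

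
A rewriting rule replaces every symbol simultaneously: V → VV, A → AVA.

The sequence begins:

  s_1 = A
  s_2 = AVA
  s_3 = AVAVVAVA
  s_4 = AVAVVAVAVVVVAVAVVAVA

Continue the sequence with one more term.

AVAVVAVAVVVVAVAVVAVAVVVVVVVVAVAVVAVAVVVVAVAVVAVA

φ(AVAVVAVAVVVVAVAVVAVA) expands symbol-by-symbol to AVA VV AVA VV VV AVA VV AVA VV VV VV VV AVA VV AVA VV VV AVA VV AVA; joining the 20 pieces gives the next term.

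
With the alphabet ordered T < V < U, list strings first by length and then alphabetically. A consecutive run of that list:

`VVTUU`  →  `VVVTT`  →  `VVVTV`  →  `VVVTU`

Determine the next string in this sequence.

VVVVT

Find the rightmost character of VVVTU below U, bump it to the next letter, and reset everything to its right to T.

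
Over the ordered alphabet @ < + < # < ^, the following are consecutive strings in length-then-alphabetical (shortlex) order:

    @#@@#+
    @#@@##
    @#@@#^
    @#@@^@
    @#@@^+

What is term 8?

@#@+@@

Continuing the enumeration 3 steps past @#@@^+: @#@@^+ → @#@@^# → @#@@^^ → (answer).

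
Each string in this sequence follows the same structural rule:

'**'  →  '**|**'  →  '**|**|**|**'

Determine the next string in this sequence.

s(k+1) = s(k)·|·s(k) — each term doubles the last with '|' between the halves.
One more doubling of **|**|**|** gives the answer.

**|**|**|**|**|**|**|**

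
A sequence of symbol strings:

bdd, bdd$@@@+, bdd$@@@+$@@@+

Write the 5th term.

bdd$@@@+$@@@+$@@@+$@@@+

Each term is the previous one with $@@@+ appended.
From bdd$@@@+$@@@+, 2 further steps: bdd$@@@+$@@@+ → bdd$@@@+$@@@+$@@@+ → (answer).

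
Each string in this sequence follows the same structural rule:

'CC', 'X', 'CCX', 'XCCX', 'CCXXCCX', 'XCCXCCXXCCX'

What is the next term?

From term 3 onward, concatenate the second-to-last term with the last: CC·X = CCX, X·CCX = XCCX, …
Continuing: CCXXCCX · XCCXCCXXCCX gives term 7.

CCXXCCXXCCXCCXXCCX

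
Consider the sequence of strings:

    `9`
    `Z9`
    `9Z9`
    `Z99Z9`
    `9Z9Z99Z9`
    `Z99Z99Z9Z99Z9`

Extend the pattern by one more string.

From term 3 onward, concatenate the second-to-last term with the last: 9·Z9 = 9Z9, Z9·9Z9 = Z99Z9, …
The next term joins 9Z9Z99Z9 and Z99Z99Z9Z99Z9.

9Z9Z99Z9Z99Z99Z9Z99Z9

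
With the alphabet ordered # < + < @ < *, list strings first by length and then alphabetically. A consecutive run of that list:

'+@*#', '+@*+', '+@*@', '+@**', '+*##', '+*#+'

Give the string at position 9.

+*+#

Continuing the enumeration 3 steps past +*#+: +*#+ → +*#@ → +*#* → (answer).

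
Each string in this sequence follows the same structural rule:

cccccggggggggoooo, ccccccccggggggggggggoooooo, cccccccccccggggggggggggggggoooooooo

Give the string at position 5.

cccccccccccccccccggggggggggggggggggggggggoooooooooooo

Reading off run lengths: c runs 5, 8, 11; g runs 8, 12, 16; o runs 4, 6, 8 — each is linear in n, where the shown terms are n = 2, 3, 4.
At n = 6 the blocks have lengths 17, 24, 12.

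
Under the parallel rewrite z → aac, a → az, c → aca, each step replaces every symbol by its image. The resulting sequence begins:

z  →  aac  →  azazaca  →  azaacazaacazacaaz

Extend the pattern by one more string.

Rewriting the 17 symbols of azaacazaacazacaaz one by one yields az aac az az aca az aac az az aca az aac az aca az az aac; concatenated:

azaacazazacaazaacazazacaazaacazacaazazaac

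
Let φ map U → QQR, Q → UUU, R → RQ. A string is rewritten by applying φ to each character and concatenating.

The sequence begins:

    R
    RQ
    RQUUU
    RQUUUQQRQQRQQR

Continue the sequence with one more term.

Rewriting the 14 symbols of RQUUUQQRQQRQQR one by one yields RQ UUU QQR QQR QQR UUU UUU RQ UUU UUU RQ UUU UUU RQ; concatenated:

RQUUUQQRQQRQQRUUUUUURQUUUUUURQUUUUUURQ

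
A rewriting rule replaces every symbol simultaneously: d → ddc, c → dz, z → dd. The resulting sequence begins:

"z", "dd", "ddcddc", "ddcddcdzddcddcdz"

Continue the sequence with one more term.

Applying the rule to each of the 16 symbols of ddcddcdzddcddcdz gives the pieces ddc ddc dz ddc ddc dz ddc dd ddc ddc dz ddc ddc dz ddc dd, which concatenate to the answer.

ddcddcdzddcddcdzddcddddcddcdzddcddcdzddcdd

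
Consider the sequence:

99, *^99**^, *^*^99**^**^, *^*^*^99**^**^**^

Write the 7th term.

Every step adds *^ to the front and **^ to the end of the previous string.
From *^*^*^99**^**^**^, 3 further steps: *^*^*^99**^**^**^ → *^*^*^*^99**^**^**^**^ → *^*^*^*^*^99**^**^**^**^**^ → (answer).

*^*^*^*^*^*^99**^**^**^**^**^**^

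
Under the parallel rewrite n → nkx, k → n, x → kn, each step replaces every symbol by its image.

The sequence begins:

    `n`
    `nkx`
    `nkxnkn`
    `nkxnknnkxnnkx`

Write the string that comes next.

nkxnknnkxnnkxnkxnknnkxnkxnkn

Applying the rule to each of the 13 symbols of nkxnknnkxnnkx gives the pieces nkx n kn nkx n nkx nkx n kn nkx nkx n kn, which concatenate to the answer.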